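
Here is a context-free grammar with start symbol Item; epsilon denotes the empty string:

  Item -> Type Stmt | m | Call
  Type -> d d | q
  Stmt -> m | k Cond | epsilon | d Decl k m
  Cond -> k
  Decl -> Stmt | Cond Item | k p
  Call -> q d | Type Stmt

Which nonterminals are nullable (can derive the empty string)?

{ Decl, Stmt }

Directly nullable (have an epsilon-production): Stmt.
Decl -> Stmt with every symbol nullable, so Decl is nullable.
No other nonterminal has a production whose RHS symbols are all nullable.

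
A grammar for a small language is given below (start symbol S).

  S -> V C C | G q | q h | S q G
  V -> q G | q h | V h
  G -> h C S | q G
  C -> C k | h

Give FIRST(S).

From S -> V C C: add FIRST(V) = { q }.
From S -> G q: add FIRST(G) = { h, q }.
S -> q h contributes {q}.
From S -> S q G: add FIRST(S) = { h, q }.
Union: FIRST(S) = { h, q }.

{ h, q }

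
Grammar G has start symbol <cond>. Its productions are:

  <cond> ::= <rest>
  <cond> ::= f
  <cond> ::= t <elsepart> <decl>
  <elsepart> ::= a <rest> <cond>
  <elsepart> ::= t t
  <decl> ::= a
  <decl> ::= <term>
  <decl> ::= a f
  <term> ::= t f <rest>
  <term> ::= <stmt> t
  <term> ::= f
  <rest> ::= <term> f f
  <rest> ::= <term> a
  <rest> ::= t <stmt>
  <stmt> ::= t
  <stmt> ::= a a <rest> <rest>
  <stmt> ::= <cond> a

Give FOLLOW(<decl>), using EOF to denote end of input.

{ EOF, a, f, t }

In <cond> ::= t <elsepart> <decl>: <decl> is at the end, add FOLLOW(<cond>) = { EOF, a, f, t }.
Union: FOLLOW(<decl>) = { EOF, a, f, t }.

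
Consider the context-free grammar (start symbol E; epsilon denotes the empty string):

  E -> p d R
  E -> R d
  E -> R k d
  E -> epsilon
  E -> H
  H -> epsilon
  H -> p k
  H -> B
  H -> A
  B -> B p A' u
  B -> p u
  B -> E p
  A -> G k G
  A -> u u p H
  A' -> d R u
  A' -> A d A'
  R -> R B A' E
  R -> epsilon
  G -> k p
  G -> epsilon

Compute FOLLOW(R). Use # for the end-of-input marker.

{ #, d, k, p, u }

In E -> p d R: R is at the end, add FOLLOW(E) = { #, d, k, p, u }.
In E -> R d: add FIRST(d) = { d }.
In E -> R k d: add FIRST(k d) = { k }.
In A' -> d R u: add FIRST(u) = { u }.
In R -> R B A' E: add FIRST(B A' E) = { d, k, p, u }.
Union: FOLLOW(R) = { #, d, k, p, u }.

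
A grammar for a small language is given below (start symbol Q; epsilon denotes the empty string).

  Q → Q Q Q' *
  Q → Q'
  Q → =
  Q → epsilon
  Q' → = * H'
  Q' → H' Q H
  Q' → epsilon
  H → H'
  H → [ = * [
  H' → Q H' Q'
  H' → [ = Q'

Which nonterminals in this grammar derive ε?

Directly nullable (have an epsilon-production): Q, Q'.
No other nonterminal has a production whose RHS symbols are all nullable.

{ Q, Q' }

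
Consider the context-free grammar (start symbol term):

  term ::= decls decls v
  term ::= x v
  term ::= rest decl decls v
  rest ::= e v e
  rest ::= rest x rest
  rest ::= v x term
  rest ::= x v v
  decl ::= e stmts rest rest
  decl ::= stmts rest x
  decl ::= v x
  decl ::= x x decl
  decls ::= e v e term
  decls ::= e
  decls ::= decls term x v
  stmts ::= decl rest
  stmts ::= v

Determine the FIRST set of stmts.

{ e, v, x }

From stmts ::= decl rest: add FIRST(decl) = { e, v, x }.
stmts ::= v contributes {v}.
Union: FIRST(stmts) = { e, v, x }.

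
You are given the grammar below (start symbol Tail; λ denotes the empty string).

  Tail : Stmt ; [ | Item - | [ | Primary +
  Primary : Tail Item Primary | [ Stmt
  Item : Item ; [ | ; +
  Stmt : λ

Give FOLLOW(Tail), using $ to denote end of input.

{ $, ; }

Tail is the start symbol, so $ ∈ FOLLOW(Tail).
In Primary : Tail Item Primary: add FIRST(Item Primary) = { ; }.
Union: FOLLOW(Tail) = { $, ; }.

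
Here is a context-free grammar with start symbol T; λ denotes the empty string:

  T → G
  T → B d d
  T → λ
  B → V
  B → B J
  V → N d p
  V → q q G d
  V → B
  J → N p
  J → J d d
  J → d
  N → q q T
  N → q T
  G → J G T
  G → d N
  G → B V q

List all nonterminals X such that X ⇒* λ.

{ T }

Directly nullable (have an λ-production): T.
No other nonterminal has a production whose RHS symbols are all nullable.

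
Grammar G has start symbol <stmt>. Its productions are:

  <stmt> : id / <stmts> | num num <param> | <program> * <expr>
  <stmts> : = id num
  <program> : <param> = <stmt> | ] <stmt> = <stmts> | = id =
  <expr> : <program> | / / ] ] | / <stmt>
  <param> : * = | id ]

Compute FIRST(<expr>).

{ *, /, =, ], id }

From <expr> : <program>: add FIRST(<program>) = { *, =, ], id }.
<expr> : / / ] ] contributes {/}.
<expr> : / <stmt> contributes {/}.
Union: FIRST(<expr>) = { *, /, =, ], id }.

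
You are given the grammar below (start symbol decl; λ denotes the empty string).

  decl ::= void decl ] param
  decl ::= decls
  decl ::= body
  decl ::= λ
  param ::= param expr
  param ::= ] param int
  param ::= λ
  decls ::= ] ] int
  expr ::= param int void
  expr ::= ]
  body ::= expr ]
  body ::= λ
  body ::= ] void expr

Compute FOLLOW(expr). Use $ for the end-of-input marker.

{ $, ], int }

In param ::= param expr: expr is at the end, add FOLLOW(param) = { $, ], int }.
In body ::= expr ]: add FIRST(]) = { ] }.
In body ::= ] void expr: expr is at the end, add FOLLOW(body) = { $, ] }.
Union: FOLLOW(expr) = { $, ], int }.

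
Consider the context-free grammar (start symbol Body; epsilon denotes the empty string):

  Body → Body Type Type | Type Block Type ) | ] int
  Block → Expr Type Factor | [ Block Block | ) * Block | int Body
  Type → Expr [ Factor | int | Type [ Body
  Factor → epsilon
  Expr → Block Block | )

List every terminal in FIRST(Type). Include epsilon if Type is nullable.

{ ), [, int }

From Type → Expr [ Factor: add FIRST(Expr) = { ), [, int }.
Type → int contributes {int}.
From Type → Type [ Body: add FIRST(Type) = { ), [, int }.
Union: FIRST(Type) = { ), [, int }.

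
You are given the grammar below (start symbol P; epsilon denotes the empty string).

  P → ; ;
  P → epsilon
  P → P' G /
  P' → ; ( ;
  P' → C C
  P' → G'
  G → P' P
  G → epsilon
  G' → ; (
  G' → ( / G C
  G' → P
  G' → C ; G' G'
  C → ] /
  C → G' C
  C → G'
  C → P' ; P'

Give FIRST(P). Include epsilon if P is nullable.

{ (, /, ;, ], epsilon }

P → ; ; contributes {;}.
P → epsilon contributes epsilon.
From P → P' G /: P', G nullable, take FIRST(P') ∪ FIRST(G) ∪ {/} = { (, /, ;, ] }.
Union: FIRST(P) = { (, /, ;, ], epsilon }.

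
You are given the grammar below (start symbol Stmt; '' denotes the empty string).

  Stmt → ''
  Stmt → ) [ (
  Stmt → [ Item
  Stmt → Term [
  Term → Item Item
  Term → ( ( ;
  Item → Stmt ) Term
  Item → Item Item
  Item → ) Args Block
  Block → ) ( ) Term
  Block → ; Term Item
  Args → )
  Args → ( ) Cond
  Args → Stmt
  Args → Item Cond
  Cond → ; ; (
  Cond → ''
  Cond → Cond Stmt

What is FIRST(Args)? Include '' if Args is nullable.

{ (, ), [, '' }

Args → ) contributes {)}.
Args → ( ) Cond contributes {(}.
From Args → Stmt: add FIRST(Stmt) = { (, ), [, '' } (including '' since Stmt is nullable).
From Args → Item Cond: add FIRST(Item) = { (, ), [ }.
Union: FIRST(Args) = { (, ), [, '' }.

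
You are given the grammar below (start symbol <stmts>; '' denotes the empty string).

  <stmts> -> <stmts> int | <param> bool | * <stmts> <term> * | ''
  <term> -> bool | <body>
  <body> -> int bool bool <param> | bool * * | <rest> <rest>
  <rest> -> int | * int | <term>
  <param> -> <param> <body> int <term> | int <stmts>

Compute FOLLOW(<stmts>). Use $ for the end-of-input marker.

<stmts> is the start symbol, so $ ∈ FOLLOW(<stmts>).
In <stmts> -> <stmts> int: add FIRST(int) = { int }.
In <stmts> -> * <stmts> <term> *: add FIRST(<term> *) = { *, bool, int }.
In <param> -> int <stmts>: <stmts> is at the end, add FOLLOW(<param>) = { *, bool, int }.
Union: FOLLOW(<stmts>) = { $, *, bool, int }.

{ $, *, bool, int }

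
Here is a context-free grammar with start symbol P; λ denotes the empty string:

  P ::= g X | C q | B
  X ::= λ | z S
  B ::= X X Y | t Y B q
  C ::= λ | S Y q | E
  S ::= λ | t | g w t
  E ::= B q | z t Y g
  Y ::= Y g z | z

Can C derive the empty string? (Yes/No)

C has an λ-production, so C ⇒ λ.

Yes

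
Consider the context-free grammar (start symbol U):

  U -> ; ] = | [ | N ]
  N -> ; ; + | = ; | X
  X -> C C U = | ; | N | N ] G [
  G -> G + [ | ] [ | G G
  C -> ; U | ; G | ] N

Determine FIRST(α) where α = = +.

= is a terminal; add {=} and stop.

{ = }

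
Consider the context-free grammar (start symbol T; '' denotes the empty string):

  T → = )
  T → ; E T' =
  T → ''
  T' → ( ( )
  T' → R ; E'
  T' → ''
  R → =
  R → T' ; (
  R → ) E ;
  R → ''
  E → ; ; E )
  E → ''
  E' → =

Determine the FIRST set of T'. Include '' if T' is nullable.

{ (, ), ;, =, '' }

T' → ( ( ) contributes {(}.
From T' → R ; E': R nullable, take FIRST(R) ∪ {;} = { (, ), ;, = }.
T' → '' contributes ''.
Union: FIRST(T') = { (, ), ;, =, '' }.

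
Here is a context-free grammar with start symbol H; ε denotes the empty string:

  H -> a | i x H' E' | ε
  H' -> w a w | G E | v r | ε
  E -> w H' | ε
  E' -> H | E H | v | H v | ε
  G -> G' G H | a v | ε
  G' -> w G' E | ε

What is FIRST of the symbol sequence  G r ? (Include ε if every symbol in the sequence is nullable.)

Add FIRST(G)\{ε} = { a, i, w }; G is nullable, continue.
r is a terminal; add {r} and stop.

{ a, i, r, w }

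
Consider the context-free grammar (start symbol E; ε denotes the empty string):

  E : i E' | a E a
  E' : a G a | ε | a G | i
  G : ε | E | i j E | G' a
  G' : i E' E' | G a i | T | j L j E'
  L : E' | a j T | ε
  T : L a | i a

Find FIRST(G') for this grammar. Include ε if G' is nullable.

G' : i E' E' contributes {i}.
From G' : G a i: G nullable, take FIRST(G) ∪ {a} = { a, i, j }.
From G' : T: add FIRST(T) = { a, i }.
G' : j L j E' contributes {j}.
Union: FIRST(G') = { a, i, j }.

{ a, i, j }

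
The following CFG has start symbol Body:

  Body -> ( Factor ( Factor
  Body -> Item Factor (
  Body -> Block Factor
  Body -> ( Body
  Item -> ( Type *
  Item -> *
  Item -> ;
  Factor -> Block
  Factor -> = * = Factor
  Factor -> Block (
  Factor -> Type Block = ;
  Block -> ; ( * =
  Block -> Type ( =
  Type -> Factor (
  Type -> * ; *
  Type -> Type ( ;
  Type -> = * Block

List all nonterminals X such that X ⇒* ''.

No nonterminal has an empty production or an RHS whose symbols are all nullable.

{ } (none)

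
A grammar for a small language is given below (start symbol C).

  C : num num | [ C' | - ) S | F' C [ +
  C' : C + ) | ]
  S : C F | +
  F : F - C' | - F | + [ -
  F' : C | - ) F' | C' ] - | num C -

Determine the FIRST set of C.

{ -, [, ], num }

C : num num contributes {num}.
C : [ C' contributes {[}.
C : - ) S contributes {-}.
From C : F' C [ +: add FIRST(F') = { -, [, ], num }.
Union: FIRST(C) = { -, [, ], num }.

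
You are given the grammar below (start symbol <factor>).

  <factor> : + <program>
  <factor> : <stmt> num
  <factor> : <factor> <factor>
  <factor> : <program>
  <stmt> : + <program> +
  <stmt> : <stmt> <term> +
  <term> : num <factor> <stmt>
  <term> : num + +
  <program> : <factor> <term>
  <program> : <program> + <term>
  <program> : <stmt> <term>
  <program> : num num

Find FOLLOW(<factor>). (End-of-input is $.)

{ $, +, num }

<factor> is the start symbol, so $ ∈ FOLLOW(<factor>).
In <factor> : <factor> <factor>: add FIRST(<factor>) = { +, num }.
In <factor> : <factor> <factor>: <factor> is at the end, add FOLLOW(<factor>) = { $, +, num }.
In <term> : num <factor> <stmt>: add FIRST(<stmt>) = { + }.
In <program> : <factor> <term>: add FIRST(<term>) = { num }.
Union: FOLLOW(<factor>) = { $, +, num }.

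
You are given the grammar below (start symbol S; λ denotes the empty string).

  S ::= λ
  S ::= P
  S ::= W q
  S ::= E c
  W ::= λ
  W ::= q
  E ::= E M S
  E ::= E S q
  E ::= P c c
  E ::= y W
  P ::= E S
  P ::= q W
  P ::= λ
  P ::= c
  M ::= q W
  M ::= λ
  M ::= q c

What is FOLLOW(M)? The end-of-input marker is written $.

In E ::= E M S: add FIRST(S)\{λ} = { c, q, y }.
  Since S is nullable, also add FOLLOW(E) = { $, c, q, y }.
Union: FOLLOW(M) = { $, c, q, y }.

{ $, c, q, y }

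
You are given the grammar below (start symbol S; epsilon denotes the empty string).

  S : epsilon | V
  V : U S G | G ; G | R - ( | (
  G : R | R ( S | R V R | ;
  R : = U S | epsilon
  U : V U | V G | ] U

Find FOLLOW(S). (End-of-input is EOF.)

S is the start symbol, so EOF ∈ FOLLOW(S).
In V : U S G: add FIRST(G)\{epsilon} = { (, -, ;, =, ] }.
  Since G is nullable, also add FOLLOW(V) = { EOF, (, -, ;, =, ] }.
In G : R ( S: S is at the end, add FOLLOW(G) = { EOF, (, -, ;, =, ] }.
In R : = U S: S is at the end, add FOLLOW(R) = { EOF, (, -, ;, =, ] }.
Union: FOLLOW(S) = { EOF, (, -, ;, =, ] }.

{ EOF, (, -, ;, =, ] }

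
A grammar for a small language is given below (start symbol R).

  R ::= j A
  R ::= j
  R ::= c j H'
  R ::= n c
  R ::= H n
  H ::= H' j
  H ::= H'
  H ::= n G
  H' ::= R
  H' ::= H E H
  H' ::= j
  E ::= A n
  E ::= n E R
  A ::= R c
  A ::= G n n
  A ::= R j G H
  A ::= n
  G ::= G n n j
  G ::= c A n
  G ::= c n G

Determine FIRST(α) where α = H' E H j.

Add FIRST(H') = { c, j, n }; H' is not nullable, stop.

{ c, j, n }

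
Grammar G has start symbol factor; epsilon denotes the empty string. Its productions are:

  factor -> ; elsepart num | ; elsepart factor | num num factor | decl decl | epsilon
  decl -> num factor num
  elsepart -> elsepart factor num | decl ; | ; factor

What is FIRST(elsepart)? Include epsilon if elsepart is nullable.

{ ;, num }

From elsepart -> elsepart factor num: add FIRST(elsepart) = { ;, num }.
From elsepart -> decl ;: add FIRST(decl) = { num }.
elsepart -> ; factor contributes {;}.
Union: FIRST(elsepart) = { ;, num }.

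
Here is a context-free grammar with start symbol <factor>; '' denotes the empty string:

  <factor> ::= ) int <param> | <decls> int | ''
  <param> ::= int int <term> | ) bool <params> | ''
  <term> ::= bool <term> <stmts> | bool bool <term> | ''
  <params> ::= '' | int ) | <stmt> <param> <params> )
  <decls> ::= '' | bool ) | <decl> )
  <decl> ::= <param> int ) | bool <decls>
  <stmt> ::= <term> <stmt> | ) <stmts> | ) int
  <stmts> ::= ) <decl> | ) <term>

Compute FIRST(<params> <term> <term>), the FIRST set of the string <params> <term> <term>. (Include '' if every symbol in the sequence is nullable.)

Add FIRST(<params>)\{''} = { ), bool, int }; <params> is nullable, continue.
Add FIRST(<term>)\{''} = { bool }; <term> is nullable, continue.
Add FIRST(<term>)\{''} = { bool }; <term> is nullable, continue.
Every symbol is nullable, so include ''.

{ ), bool, int, '' }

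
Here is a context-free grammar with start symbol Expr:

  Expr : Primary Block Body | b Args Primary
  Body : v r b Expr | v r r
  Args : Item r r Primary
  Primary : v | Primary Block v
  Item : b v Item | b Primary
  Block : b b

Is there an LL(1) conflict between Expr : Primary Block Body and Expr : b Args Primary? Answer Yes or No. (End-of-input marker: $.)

No

FIRST(Primary Block Body) = { v } and FIRST(b Args Primary) = { b }.
The FIRST sets are disjoint and neither alternative is nullable — no conflict.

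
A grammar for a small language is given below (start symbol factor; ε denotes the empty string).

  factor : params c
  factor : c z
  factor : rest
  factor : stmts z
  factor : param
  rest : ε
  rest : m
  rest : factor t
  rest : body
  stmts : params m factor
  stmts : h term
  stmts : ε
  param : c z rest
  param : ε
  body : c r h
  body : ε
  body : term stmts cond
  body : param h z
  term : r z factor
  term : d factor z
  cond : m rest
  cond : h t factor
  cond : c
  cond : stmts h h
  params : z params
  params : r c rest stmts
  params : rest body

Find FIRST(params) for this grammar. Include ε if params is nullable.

{ c, d, h, m, r, t, z, ε }

params : z params contributes {z}.
params : r c rest stmts contributes {r}.
From params : rest body: rest, body nullable, take FIRST(rest) ∪ FIRST(body) = { c, d, h, m, r, t, z }; also ε since the whole RHS is nullable.
Union: FIRST(params) = { c, d, h, m, r, t, z, ε }.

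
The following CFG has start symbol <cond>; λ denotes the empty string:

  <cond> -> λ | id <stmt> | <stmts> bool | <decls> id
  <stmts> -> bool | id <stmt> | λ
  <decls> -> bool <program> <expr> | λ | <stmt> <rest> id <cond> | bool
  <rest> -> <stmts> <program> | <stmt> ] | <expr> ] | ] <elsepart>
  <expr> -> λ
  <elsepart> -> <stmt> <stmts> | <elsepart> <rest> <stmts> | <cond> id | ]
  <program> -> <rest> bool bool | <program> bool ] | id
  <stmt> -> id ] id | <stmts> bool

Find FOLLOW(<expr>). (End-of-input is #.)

In <decls> -> bool <program> <expr>: <expr> is at the end, add FOLLOW(<decls>) = { id }.
In <rest> -> <expr> ]: add FIRST(]) = { ] }.
Union: FOLLOW(<expr>) = { ], id }.

{ ], id }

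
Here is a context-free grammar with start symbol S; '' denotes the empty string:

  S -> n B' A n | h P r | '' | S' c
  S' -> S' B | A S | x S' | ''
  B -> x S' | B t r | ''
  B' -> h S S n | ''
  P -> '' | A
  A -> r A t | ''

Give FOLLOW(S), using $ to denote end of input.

S is the start symbol, so $ ∈ FOLLOW(S).
In S' -> A S: S is at the end, add FOLLOW(S') = { c, t, x }.
In B' -> h S S n: add FIRST(S n) = { c, h, n, r, t, x }.
In B' -> h S S n: add FIRST(n) = { n }.
Union: FOLLOW(S) = { $, c, h, n, r, t, x }.

{ $, c, h, n, r, t, x }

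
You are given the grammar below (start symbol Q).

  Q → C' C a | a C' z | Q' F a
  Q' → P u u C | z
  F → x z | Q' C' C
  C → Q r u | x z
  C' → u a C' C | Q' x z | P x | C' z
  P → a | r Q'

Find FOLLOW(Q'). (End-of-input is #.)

{ a, r, u, x, z }

In Q → Q' F a: add FIRST(F a) = { a, r, x, z }.
In F → Q' C' C: add FIRST(C' C) = { a, r, u, z }.
In C' → Q' x z: add FIRST(x z) = { x }.
In P → r Q': Q' is at the end, add FOLLOW(P) = { u, x }.
Union: FOLLOW(Q') = { a, r, u, x, z }.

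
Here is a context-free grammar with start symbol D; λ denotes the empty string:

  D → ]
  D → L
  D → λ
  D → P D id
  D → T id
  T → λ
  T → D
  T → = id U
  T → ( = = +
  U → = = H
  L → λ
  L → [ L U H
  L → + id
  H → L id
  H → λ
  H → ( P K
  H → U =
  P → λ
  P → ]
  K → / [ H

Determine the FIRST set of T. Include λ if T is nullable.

T → λ contributes λ.
From T → D: add FIRST(D) = { (, +, =, [, ], id, λ } (including λ since D is nullable).
T → = id U contributes {=}.
T → ( = = + contributes {(}.
Union: FIRST(T) = { (, +, =, [, ], id, λ }.

{ (, +, =, [, ], id, λ }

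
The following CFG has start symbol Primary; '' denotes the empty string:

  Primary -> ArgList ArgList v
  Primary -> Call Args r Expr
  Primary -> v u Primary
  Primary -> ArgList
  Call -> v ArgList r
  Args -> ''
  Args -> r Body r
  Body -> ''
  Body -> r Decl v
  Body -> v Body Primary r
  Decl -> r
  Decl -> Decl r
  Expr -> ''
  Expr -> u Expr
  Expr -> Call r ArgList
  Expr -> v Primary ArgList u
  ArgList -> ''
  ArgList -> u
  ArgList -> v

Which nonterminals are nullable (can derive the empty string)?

{ ArgList, Args, Body, Expr, Primary }

Directly nullable (have an ''-production): Args, Body, Expr, ArgList.
Primary -> ArgList with every symbol nullable, so Primary is nullable.
No other nonterminal has a production whose RHS symbols are all nullable.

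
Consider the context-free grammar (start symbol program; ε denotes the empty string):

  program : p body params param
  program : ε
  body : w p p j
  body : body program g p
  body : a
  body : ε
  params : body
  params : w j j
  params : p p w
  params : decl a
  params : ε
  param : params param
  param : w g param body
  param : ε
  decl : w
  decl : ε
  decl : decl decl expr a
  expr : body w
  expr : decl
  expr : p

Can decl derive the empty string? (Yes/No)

Yes

decl has an ε-production, so decl ⇒ ε.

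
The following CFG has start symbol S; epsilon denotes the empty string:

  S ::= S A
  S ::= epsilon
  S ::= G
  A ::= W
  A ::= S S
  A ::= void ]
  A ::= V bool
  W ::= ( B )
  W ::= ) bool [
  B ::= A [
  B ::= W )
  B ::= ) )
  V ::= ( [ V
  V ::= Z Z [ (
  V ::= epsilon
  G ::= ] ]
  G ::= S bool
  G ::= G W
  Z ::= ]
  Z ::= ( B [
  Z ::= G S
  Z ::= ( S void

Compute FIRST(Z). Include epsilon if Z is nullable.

Z ::= ] contributes {]}.
Z ::= ( B [ contributes {(}.
From Z ::= G S: add FIRST(G) = { (, ), ], bool, void }.
Z ::= ( S void contributes {(}.
Union: FIRST(Z) = { (, ), ], bool, void }.

{ (, ), ], bool, void }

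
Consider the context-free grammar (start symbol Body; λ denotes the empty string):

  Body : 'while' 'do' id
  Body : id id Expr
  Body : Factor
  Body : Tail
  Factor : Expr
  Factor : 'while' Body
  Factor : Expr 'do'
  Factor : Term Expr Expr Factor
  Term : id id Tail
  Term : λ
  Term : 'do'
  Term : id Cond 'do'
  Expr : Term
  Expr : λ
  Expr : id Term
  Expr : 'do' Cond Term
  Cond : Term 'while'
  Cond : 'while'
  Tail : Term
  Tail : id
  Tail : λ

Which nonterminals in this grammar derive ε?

{ Body, Expr, Factor, Tail, Term }

Directly nullable (have an λ-production): Term, Expr, Tail.
Factor : Expr with every symbol nullable, so Factor is nullable.
Body : Factor with every symbol nullable, so Body is nullable.
No other nonterminal has a production whose RHS symbols are all nullable.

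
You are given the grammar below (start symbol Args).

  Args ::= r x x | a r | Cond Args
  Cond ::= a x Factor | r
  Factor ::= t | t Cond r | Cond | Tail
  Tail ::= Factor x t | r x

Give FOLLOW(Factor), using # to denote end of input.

In Cond ::= a x Factor: Factor is at the end, add FOLLOW(Cond) = { a, r, x }.
In Tail ::= Factor x t: add FIRST(x t) = { x }.
Union: FOLLOW(Factor) = { a, r, x }.

{ a, r, x }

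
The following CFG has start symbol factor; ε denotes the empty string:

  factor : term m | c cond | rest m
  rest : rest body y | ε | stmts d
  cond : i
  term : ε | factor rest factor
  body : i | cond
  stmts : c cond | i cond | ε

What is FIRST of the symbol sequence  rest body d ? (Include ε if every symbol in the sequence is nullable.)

{ c, d, i }

Add FIRST(rest)\{ε} = { c, d, i }; rest is nullable, continue.
Add FIRST(body) = { i }; body is not nullable, stop.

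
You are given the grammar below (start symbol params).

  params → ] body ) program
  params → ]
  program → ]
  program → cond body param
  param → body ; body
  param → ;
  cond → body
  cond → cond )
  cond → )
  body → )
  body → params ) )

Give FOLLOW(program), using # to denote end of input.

In params → ] body ) program: program is at the end, add FOLLOW(params) = { #, ) }.
Union: FOLLOW(program) = { #, ) }.

{ #, ) }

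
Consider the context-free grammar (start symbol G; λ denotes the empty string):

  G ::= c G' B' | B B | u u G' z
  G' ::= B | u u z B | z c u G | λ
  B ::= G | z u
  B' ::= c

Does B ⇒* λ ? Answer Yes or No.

No

Nullable nonterminals: G'.
No production of B has an RHS whose symbols are all nullable, so B is not nullable.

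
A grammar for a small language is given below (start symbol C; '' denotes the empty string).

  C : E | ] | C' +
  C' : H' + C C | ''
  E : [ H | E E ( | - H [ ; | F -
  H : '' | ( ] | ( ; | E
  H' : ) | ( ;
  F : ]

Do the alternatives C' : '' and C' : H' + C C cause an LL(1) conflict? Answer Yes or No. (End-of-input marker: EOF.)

FIRST('') = { '' } and FIRST(H' + C C) = { (, ) }.
The first is nullable but FOLLOW(C') = { + } is disjoint from FIRST of the second.

No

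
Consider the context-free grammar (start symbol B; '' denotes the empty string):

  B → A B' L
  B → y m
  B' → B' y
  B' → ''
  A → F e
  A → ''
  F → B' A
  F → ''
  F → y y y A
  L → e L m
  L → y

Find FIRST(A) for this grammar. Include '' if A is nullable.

{ e, y, '' }

From A → F e: F nullable, take FIRST(F) ∪ {e} = { e, y }.
A → '' contributes ''.
Union: FIRST(A) = { e, y, '' }.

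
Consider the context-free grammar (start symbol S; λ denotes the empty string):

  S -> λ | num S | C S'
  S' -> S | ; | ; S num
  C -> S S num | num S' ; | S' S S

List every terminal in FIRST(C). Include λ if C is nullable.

{ ;, num, λ }

From C -> S S num: S, S nullable, take FIRST(S) ∪ FIRST(S) ∪ {num} = { ;, num }.
C -> num S' ; contributes {num}.
From C -> S' S S: S', S, S nullable, take FIRST(S') ∪ FIRST(S) ∪ FIRST(S) = { ;, num }; also λ since the whole RHS is nullable.
Union: FIRST(C) = { ;, num, λ }.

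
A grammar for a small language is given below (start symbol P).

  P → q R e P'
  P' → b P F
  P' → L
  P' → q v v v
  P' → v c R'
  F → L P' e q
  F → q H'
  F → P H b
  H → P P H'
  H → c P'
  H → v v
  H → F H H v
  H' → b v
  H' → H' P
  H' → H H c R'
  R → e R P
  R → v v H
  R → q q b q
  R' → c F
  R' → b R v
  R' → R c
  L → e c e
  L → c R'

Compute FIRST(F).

From F → L P' e q: add FIRST(L) = { c, e }.
F → q H' contributes {q}.
From F → P H b: add FIRST(P) = { q }.
Union: FIRST(F) = { c, e, q }.

{ c, e, q }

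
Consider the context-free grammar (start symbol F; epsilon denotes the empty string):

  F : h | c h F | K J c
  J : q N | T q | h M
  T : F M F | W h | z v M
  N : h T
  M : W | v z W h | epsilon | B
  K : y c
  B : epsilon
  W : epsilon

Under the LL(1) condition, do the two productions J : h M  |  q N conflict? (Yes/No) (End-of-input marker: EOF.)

No

FIRST(h M) = { h } and FIRST(q N) = { q }.
The FIRST sets are disjoint and neither alternative is nullable — no conflict.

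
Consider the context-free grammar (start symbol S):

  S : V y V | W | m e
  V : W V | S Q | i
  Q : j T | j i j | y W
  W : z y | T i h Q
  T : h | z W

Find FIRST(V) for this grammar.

{ h, i, m, z }

From V : W V: add FIRST(W) = { h, z }.
From V : S Q: add FIRST(S) = { h, i, m, z }.
V : i contributes {i}.
Union: FIRST(V) = { h, i, m, z }.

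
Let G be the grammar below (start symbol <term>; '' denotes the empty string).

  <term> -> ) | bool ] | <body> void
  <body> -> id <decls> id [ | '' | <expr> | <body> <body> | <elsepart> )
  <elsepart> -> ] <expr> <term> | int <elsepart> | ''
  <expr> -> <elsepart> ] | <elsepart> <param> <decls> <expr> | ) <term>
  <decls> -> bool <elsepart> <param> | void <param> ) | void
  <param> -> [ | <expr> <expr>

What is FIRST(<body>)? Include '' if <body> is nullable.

<body> -> id <decls> id [ contributes {id}.
<body> -> '' contributes ''.
From <body> -> <expr>: add FIRST(<expr>) = { ), [, ], int }.
From <body> -> <body> <body>: <body>, <body> nullable, take FIRST(<body>) ∪ FIRST(<body>) = { ), [, ], id, int }; also '' since the whole RHS is nullable.
From <body> -> <elsepart> ): <elsepart> nullable, take FIRST(<elsepart>) ∪ {)} = { ), ], int }.
Union: FIRST(<body>) = { ), [, ], id, int, '' }.

{ ), [, ], id, int, '' }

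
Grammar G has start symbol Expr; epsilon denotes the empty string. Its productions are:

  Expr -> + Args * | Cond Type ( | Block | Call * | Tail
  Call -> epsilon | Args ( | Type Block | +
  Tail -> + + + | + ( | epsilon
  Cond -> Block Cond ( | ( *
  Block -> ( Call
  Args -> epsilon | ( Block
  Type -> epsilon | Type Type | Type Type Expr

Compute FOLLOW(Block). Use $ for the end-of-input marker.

In Expr -> Block: Block is at the end, add FOLLOW(Expr) = { $, (, *, + }.
In Call -> Type Block: Block is at the end, add FOLLOW(Call) = { $, (, *, + }.
In Cond -> Block Cond (: add FIRST(Cond () = { ( }.
In Args -> ( Block: Block is at the end, add FOLLOW(Args) = { (, * }.
Union: FOLLOW(Block) = { $, (, *, + }.

{ $, (, *, + }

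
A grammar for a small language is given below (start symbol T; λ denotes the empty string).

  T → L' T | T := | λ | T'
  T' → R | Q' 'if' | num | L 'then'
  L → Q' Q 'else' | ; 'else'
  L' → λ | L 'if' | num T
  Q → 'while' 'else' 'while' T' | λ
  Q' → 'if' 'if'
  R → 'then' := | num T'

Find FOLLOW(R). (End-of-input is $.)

In T' → R: R is at the end, add FOLLOW(T') = { $, 'else', 'if', 'then', :=, ;, num }.
Union: FOLLOW(R) = { $, 'else', 'if', 'then', :=, ;, num }.

{ $, 'else', 'if', 'then', :=, ;, num }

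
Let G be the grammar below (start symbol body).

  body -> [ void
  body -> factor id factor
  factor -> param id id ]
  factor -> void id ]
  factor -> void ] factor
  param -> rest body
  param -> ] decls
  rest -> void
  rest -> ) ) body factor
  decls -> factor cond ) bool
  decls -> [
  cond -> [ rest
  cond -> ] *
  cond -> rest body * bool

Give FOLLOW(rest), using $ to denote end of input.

{ ), [, ], void }

In param -> rest body: add FIRST(body) = { ), [, ], void }.
In cond -> [ rest: rest is at the end, add FOLLOW(cond) = { ) }.
In cond -> rest body * bool: add FIRST(body * bool) = { ), [, ], void }.
Union: FOLLOW(rest) = { ), [, ], void }.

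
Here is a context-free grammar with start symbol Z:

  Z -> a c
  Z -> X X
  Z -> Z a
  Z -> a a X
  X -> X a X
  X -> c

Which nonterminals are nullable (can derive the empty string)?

{ } (none)

No nonterminal has an empty production or an RHS whose symbols are all nullable.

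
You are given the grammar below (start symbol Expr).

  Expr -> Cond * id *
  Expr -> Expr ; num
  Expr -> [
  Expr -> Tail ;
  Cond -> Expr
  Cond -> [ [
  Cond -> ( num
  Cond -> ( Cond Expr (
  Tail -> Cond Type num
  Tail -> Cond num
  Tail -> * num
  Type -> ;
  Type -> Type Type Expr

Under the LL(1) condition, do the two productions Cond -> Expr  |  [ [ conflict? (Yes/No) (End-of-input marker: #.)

FIRST(Expr) = { (, *, [ } and FIRST([ [) = { [ }.
Both contain [, so the two alternatives are not disjoint — LL(1) conflict.

Yes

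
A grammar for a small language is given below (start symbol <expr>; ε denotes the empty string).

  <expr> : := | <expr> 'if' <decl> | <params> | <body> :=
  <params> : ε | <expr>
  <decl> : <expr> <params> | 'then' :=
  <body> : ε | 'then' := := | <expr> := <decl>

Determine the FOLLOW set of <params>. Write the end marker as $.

{ $, 'if', 'then', := }

In <expr> : <params>: <params> is at the end, add FOLLOW(<expr>) = { $, 'if', 'then', := }.
In <decl> : <expr> <params>: <params> is at the end, add FOLLOW(<decl>) = { $, 'if', 'then', := }.
Union: FOLLOW(<params>) = { $, 'if', 'then', := }.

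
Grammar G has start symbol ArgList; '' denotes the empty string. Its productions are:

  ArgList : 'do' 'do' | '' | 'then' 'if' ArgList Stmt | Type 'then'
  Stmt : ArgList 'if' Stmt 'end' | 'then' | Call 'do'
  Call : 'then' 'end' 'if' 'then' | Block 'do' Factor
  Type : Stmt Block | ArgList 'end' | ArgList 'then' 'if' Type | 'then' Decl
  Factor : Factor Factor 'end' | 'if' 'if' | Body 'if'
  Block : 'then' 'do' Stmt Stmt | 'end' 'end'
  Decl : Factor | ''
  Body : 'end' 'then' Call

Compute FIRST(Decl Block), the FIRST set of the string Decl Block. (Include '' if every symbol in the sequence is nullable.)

Add FIRST(Decl)\{''} = { 'end', 'if' }; Decl is nullable, continue.
Add FIRST(Block) = { 'end', 'then' }; Block is not nullable, stop.

{ 'end', 'if', 'then' }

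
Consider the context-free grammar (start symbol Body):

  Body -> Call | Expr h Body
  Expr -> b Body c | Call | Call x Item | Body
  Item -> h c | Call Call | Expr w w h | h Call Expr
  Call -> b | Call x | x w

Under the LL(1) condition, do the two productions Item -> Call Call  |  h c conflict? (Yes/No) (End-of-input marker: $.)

FIRST(Call Call) = { b, x } and FIRST(h c) = { h }.
The FIRST sets are disjoint and neither alternative is nullable — no conflict.

No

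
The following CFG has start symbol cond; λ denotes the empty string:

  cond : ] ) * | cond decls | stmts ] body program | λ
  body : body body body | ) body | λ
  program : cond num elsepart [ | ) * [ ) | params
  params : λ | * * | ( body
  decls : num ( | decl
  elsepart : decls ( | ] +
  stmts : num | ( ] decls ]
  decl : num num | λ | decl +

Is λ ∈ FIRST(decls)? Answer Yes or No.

decls : decl and each of decl is nullable, so decls ⇒* λ.

Yes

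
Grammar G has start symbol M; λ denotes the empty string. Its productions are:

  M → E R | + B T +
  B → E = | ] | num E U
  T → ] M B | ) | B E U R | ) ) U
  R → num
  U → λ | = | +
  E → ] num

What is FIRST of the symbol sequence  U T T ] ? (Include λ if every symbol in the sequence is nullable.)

{ ), +, =, ], num }

Add FIRST(U)\{λ} = { +, = }; U is nullable, continue.
Add FIRST(T) = { ), ], num }; T is not nullable, stop.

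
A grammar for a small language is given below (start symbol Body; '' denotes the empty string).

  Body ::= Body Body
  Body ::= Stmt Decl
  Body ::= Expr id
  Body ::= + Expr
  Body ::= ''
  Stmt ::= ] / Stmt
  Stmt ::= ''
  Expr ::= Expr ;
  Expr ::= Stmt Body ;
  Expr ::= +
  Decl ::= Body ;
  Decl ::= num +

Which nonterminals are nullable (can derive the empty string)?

{ Body, Stmt }

Directly nullable (have an ''-production): Body, Stmt.
No other nonterminal has a production whose RHS symbols are all nullable.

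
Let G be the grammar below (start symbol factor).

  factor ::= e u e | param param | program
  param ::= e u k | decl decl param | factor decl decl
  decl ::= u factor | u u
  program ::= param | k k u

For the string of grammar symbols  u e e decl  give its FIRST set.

{ u }

u is a terminal; add {u} and stop.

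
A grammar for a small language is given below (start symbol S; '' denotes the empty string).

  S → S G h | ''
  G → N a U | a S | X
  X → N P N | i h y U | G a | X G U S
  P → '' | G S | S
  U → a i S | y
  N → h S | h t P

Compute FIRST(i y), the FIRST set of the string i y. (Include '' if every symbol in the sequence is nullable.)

i is a terminal; add {i} and stop.

{ i }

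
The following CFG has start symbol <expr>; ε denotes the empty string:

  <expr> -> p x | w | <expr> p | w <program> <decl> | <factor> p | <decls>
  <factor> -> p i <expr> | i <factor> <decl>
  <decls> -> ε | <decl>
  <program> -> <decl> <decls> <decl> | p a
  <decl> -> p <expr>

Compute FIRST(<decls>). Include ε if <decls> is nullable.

<decls> -> ε contributes ε.
From <decls> -> <decl>: add FIRST(<decl>) = { p }.
Union: FIRST(<decls>) = { p, ε }.

{ p, ε }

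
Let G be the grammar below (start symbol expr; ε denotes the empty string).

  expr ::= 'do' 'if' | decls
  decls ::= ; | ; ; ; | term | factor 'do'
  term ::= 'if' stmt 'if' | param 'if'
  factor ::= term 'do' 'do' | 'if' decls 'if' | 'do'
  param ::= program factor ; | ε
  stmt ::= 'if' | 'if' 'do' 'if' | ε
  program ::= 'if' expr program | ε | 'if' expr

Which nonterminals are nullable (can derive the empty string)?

{ param, program, stmt }

Directly nullable (have an ε-production): param, stmt, program.
No other nonterminal has a production whose RHS symbols are all nullable.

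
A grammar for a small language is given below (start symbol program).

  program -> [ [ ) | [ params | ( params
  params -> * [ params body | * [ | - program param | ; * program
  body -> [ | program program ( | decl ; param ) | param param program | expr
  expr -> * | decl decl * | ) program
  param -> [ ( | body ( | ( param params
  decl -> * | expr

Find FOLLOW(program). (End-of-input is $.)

program is the start symbol, so $ ∈ FOLLOW(program).
In params -> - program param: add FIRST(param) = { (, ), *, [ }.
In params -> ; * program: program is at the end, add FOLLOW(params) = { $, (, ), *, -, ;, [ }.
In body -> program program (: add FIRST(program () = { (, [ }.
In body -> program program (: add FIRST(() = { ( }.
In body -> param param program: program is at the end, add FOLLOW(body) = { $, (, ), *, -, ;, [ }.
In expr -> ) program: program is at the end, add FOLLOW(expr) = { $, (, ), *, -, ;, [ }.
Union: FOLLOW(program) = { $, (, ), *, -, ;, [ }.

{ $, (, ), *, -, ;, [ }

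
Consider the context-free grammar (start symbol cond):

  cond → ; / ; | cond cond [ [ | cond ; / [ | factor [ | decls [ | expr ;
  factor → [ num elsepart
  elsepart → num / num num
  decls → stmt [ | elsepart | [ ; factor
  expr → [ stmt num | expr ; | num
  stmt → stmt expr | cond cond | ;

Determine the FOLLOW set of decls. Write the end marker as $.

{ [ }

In cond → decls [: add FIRST([) = { [ }.
Union: FOLLOW(decls) = { [ }.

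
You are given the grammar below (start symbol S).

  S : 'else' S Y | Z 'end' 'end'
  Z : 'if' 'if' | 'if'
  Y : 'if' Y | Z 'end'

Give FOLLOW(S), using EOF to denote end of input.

{ EOF, 'if' }

S is the start symbol, so EOF ∈ FOLLOW(S).
In S : 'else' S Y: add FIRST(Y) = { 'if' }.
Union: FOLLOW(S) = { EOF, 'if' }.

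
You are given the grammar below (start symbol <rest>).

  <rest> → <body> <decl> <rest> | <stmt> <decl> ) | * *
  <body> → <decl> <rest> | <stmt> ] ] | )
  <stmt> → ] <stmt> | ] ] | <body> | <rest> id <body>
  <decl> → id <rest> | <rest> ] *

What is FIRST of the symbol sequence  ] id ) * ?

] is a terminal; add {]} and stop.

{ ] }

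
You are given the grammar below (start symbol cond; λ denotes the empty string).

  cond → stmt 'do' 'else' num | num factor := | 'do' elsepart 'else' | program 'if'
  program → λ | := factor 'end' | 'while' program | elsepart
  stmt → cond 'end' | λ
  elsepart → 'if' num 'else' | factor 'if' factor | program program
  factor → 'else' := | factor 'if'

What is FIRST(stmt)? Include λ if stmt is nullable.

{ 'do', 'else', 'if', 'while', :=, num, λ }

From stmt → cond 'end': add FIRST(cond) = { 'do', 'else', 'if', 'while', :=, num }.
stmt → λ contributes λ.
Union: FIRST(stmt) = { 'do', 'else', 'if', 'while', :=, num, λ }.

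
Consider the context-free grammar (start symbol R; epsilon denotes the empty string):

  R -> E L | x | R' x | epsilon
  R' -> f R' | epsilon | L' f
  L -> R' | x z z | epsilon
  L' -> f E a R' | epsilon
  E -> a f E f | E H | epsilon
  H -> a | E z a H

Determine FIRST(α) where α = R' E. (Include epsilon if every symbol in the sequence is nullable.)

{ a, f, z, epsilon }

Add FIRST(R')\{epsilon} = { f }; R' is nullable, continue.
Add FIRST(E)\{epsilon} = { a, z }; E is nullable, continue.
Every symbol is nullable, so include epsilon.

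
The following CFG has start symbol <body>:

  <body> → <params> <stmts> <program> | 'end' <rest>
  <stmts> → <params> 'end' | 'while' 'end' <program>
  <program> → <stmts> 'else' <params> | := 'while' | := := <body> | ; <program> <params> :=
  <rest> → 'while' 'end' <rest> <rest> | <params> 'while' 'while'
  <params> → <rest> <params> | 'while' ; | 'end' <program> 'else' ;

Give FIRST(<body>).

From <body> → <params> <stmts> <program>: add FIRST(<params>) = { 'end', 'while' }.
<body> → 'end' <rest> contributes {'end'}.
Union: FIRST(<body>) = { 'end', 'while' }.

{ 'end', 'while' }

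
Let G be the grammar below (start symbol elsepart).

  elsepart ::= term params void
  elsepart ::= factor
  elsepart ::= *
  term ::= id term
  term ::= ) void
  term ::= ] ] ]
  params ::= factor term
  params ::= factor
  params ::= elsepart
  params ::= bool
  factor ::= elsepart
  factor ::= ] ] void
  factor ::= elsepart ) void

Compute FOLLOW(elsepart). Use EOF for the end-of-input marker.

{ EOF, ), ], id, void }

elsepart is the start symbol, so EOF ∈ FOLLOW(elsepart).
In params ::= elsepart: elsepart is at the end, add FOLLOW(params) = { void }.
In factor ::= elsepart: elsepart is at the end, add FOLLOW(factor) = { EOF, ), ], id, void }.
In factor ::= elsepart ) void: add FIRST() void) = { ) }.
Union: FOLLOW(elsepart) = { EOF, ), ], id, void }.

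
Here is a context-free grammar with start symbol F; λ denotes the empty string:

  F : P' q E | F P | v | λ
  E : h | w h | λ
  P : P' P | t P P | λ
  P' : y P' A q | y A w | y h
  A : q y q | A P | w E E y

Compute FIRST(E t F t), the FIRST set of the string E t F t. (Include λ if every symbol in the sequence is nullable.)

Add FIRST(E)\{λ} = { h, w }; E is nullable, continue.
t is a terminal; add {t} and stop.

{ h, t, w }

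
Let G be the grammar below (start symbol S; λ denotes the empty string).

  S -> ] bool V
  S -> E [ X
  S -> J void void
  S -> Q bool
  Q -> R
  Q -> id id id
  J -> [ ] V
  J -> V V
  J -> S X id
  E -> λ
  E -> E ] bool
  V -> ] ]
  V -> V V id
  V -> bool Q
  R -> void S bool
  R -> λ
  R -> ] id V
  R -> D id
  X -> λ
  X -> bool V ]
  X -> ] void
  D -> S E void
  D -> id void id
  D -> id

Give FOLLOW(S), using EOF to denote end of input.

{ EOF, ], bool, id, void }

S is the start symbol, so EOF ∈ FOLLOW(S).
In J -> S X id: add FIRST(X id) = { ], bool, id }.
In R -> void S bool: add FIRST(bool) = { bool }.
In D -> S E void: add FIRST(E void) = { ], void }.
Union: FOLLOW(S) = { EOF, ], bool, id, void }.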